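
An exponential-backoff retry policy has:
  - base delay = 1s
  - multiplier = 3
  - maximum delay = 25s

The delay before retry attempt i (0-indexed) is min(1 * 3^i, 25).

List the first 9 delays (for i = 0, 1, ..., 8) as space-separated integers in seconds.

Computing each delay:
  i=0: min(1*3^0, 25) = 1
  i=1: min(1*3^1, 25) = 3
  i=2: min(1*3^2, 25) = 9
  i=3: min(1*3^3, 25) = 25
  i=4: min(1*3^4, 25) = 25
  i=5: min(1*3^5, 25) = 25
  i=6: min(1*3^6, 25) = 25
  i=7: min(1*3^7, 25) = 25
  i=8: min(1*3^8, 25) = 25

Answer: 1 3 9 25 25 25 25 25 25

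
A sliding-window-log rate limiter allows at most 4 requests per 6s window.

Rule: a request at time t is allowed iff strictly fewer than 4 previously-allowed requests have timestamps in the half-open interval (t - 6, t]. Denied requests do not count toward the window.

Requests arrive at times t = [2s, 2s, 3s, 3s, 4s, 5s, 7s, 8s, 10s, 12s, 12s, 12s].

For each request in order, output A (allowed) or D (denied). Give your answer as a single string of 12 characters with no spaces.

Answer: AAAADDDAAAAD

Derivation:
Tracking allowed requests in the window:
  req#1 t=2s: ALLOW
  req#2 t=2s: ALLOW
  req#3 t=3s: ALLOW
  req#4 t=3s: ALLOW
  req#5 t=4s: DENY
  req#6 t=5s: DENY
  req#7 t=7s: DENY
  req#8 t=8s: ALLOW
  req#9 t=10s: ALLOW
  req#10 t=12s: ALLOW
  req#11 t=12s: ALLOW
  req#12 t=12s: DENY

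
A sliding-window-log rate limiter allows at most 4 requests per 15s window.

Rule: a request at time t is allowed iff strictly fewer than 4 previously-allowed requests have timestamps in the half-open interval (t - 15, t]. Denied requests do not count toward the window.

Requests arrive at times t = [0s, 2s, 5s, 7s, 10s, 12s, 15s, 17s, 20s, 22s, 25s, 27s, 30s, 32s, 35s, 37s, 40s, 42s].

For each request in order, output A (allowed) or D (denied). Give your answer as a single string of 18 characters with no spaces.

Answer: AAAADDAAAADDAAAADD

Derivation:
Tracking allowed requests in the window:
  req#1 t=0s: ALLOW
  req#2 t=2s: ALLOW
  req#3 t=5s: ALLOW
  req#4 t=7s: ALLOW
  req#5 t=10s: DENY
  req#6 t=12s: DENY
  req#7 t=15s: ALLOW
  req#8 t=17s: ALLOW
  req#9 t=20s: ALLOW
  req#10 t=22s: ALLOW
  req#11 t=25s: DENY
  req#12 t=27s: DENY
  req#13 t=30s: ALLOW
  req#14 t=32s: ALLOW
  req#15 t=35s: ALLOW
  req#16 t=37s: ALLOW
  req#17 t=40s: DENY
  req#18 t=42s: DENY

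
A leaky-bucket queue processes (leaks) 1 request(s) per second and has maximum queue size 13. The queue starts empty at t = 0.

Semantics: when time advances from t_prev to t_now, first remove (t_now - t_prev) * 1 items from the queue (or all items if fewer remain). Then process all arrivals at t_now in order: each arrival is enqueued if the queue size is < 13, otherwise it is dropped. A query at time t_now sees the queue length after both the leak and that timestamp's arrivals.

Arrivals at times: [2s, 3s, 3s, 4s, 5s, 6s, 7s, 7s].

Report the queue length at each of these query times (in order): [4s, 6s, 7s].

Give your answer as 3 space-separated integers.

Queue lengths at query times:
  query t=4s: backlog = 2
  query t=6s: backlog = 2
  query t=7s: backlog = 3

Answer: 2 2 3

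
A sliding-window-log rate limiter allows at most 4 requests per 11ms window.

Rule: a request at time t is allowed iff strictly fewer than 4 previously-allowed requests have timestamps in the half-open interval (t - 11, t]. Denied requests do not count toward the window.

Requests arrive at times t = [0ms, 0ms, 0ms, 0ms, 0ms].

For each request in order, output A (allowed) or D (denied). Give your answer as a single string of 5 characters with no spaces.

Answer: AAAAD

Derivation:
Tracking allowed requests in the window:
  req#1 t=0ms: ALLOW
  req#2 t=0ms: ALLOW
  req#3 t=0ms: ALLOW
  req#4 t=0ms: ALLOW
  req#5 t=0ms: DENY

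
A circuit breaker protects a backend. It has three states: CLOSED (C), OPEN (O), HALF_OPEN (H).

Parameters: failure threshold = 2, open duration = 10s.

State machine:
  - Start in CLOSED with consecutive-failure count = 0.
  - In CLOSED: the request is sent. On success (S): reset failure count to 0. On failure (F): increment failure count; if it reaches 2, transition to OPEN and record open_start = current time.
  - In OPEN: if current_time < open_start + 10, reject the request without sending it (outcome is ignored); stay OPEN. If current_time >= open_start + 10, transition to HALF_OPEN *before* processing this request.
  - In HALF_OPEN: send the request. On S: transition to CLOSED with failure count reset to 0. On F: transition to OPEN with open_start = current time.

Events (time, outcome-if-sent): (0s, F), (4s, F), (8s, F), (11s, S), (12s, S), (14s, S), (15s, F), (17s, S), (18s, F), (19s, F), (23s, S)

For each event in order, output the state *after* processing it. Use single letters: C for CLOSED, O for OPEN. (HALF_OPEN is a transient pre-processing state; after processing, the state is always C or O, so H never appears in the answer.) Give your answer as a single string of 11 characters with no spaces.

State after each event:
  event#1 t=0s outcome=F: state=CLOSED
  event#2 t=4s outcome=F: state=OPEN
  event#3 t=8s outcome=F: state=OPEN
  event#4 t=11s outcome=S: state=OPEN
  event#5 t=12s outcome=S: state=OPEN
  event#6 t=14s outcome=S: state=CLOSED
  event#7 t=15s outcome=F: state=CLOSED
  event#8 t=17s outcome=S: state=CLOSED
  event#9 t=18s outcome=F: state=CLOSED
  event#10 t=19s outcome=F: state=OPEN
  event#11 t=23s outcome=S: state=OPEN

Answer: COOOOCCCCOO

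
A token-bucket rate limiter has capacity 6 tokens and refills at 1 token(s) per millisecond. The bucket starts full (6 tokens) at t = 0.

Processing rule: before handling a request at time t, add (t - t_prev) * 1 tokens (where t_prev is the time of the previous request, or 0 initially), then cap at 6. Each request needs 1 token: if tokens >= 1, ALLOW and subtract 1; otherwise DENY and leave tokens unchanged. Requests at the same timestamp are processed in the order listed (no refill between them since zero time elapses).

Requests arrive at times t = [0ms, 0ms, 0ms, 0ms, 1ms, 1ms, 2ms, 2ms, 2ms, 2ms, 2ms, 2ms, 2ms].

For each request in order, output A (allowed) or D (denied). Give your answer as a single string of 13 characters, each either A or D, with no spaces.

Answer: AAAAAAAADDDDD

Derivation:
Simulating step by step:
  req#1 t=0ms: ALLOW
  req#2 t=0ms: ALLOW
  req#3 t=0ms: ALLOW
  req#4 t=0ms: ALLOW
  req#5 t=1ms: ALLOW
  req#6 t=1ms: ALLOW
  req#7 t=2ms: ALLOW
  req#8 t=2ms: ALLOW
  req#9 t=2ms: DENY
  req#10 t=2ms: DENY
  req#11 t=2ms: DENY
  req#12 t=2ms: DENY
  req#13 t=2ms: DENY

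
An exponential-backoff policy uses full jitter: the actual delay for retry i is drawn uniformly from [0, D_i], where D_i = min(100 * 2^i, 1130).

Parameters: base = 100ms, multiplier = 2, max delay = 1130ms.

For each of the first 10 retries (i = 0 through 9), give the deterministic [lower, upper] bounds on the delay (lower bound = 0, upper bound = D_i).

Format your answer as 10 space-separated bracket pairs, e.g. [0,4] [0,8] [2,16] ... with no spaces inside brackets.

Computing bounds per retry:
  i=0: D_i=min(100*2^0,1130)=100, bounds=[0,100]
  i=1: D_i=min(100*2^1,1130)=200, bounds=[0,200]
  i=2: D_i=min(100*2^2,1130)=400, bounds=[0,400]
  i=3: D_i=min(100*2^3,1130)=800, bounds=[0,800]
  i=4: D_i=min(100*2^4,1130)=1130, bounds=[0,1130]
  i=5: D_i=min(100*2^5,1130)=1130, bounds=[0,1130]
  i=6: D_i=min(100*2^6,1130)=1130, bounds=[0,1130]
  i=7: D_i=min(100*2^7,1130)=1130, bounds=[0,1130]
  i=8: D_i=min(100*2^8,1130)=1130, bounds=[0,1130]
  i=9: D_i=min(100*2^9,1130)=1130, bounds=[0,1130]

Answer: [0,100] [0,200] [0,400] [0,800] [0,1130] [0,1130] [0,1130] [0,1130] [0,1130] [0,1130]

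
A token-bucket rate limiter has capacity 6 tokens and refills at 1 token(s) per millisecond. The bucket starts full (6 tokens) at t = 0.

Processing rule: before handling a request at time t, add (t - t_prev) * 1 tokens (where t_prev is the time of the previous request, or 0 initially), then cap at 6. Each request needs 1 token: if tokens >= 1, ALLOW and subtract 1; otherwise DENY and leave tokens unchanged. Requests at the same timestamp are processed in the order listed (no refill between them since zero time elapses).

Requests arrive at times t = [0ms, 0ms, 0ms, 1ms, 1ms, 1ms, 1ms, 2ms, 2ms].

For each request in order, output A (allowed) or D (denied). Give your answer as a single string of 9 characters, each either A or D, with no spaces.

Answer: AAAAAAAAD

Derivation:
Simulating step by step:
  req#1 t=0ms: ALLOW
  req#2 t=0ms: ALLOW
  req#3 t=0ms: ALLOW
  req#4 t=1ms: ALLOW
  req#5 t=1ms: ALLOW
  req#6 t=1ms: ALLOW
  req#7 t=1ms: ALLOW
  req#8 t=2ms: ALLOW
  req#9 t=2ms: DENY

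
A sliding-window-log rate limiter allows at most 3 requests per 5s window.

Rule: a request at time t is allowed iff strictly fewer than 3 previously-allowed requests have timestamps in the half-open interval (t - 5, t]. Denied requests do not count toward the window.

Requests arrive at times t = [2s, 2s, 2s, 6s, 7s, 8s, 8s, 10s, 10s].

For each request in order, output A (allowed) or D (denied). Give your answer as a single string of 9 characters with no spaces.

Answer: AAADAAADD

Derivation:
Tracking allowed requests in the window:
  req#1 t=2s: ALLOW
  req#2 t=2s: ALLOW
  req#3 t=2s: ALLOW
  req#4 t=6s: DENY
  req#5 t=7s: ALLOW
  req#6 t=8s: ALLOW
  req#7 t=8s: ALLOW
  req#8 t=10s: DENY
  req#9 t=10s: DENY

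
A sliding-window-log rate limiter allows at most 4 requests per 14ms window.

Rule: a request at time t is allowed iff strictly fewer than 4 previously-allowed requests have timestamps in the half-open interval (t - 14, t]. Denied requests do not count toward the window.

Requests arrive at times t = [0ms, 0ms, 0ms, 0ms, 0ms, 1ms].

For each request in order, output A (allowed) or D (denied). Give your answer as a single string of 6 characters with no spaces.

Tracking allowed requests in the window:
  req#1 t=0ms: ALLOW
  req#2 t=0ms: ALLOW
  req#3 t=0ms: ALLOW
  req#4 t=0ms: ALLOW
  req#5 t=0ms: DENY
  req#6 t=1ms: DENY

Answer: AAAADD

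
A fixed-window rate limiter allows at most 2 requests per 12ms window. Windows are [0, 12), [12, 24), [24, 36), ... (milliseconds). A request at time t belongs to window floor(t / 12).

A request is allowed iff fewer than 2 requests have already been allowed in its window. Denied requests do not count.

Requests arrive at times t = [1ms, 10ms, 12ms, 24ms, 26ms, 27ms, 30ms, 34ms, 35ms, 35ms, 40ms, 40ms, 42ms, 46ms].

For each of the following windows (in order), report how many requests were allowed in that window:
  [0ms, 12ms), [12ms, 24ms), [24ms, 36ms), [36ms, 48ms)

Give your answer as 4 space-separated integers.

Answer: 2 1 2 2

Derivation:
Processing requests:
  req#1 t=1ms (window 0): ALLOW
  req#2 t=10ms (window 0): ALLOW
  req#3 t=12ms (window 1): ALLOW
  req#4 t=24ms (window 2): ALLOW
  req#5 t=26ms (window 2): ALLOW
  req#6 t=27ms (window 2): DENY
  req#7 t=30ms (window 2): DENY
  req#8 t=34ms (window 2): DENY
  req#9 t=35ms (window 2): DENY
  req#10 t=35ms (window 2): DENY
  req#11 t=40ms (window 3): ALLOW
  req#12 t=40ms (window 3): ALLOW
  req#13 t=42ms (window 3): DENY
  req#14 t=46ms (window 3): DENY

Allowed counts by window: 2 1 2 2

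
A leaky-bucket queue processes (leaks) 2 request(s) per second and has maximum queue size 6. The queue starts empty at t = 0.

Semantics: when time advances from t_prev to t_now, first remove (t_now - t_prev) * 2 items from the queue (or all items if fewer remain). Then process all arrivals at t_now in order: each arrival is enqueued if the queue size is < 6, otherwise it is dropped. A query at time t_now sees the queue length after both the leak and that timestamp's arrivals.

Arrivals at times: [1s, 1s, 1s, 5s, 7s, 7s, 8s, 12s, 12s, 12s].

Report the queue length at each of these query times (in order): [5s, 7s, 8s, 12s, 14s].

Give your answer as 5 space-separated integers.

Answer: 1 2 1 3 0

Derivation:
Queue lengths at query times:
  query t=5s: backlog = 1
  query t=7s: backlog = 2
  query t=8s: backlog = 1
  query t=12s: backlog = 3
  query t=14s: backlog = 0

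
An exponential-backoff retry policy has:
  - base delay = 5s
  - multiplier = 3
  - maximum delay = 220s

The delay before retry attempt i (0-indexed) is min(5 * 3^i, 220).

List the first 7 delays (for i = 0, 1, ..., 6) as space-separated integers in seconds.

Computing each delay:
  i=0: min(5*3^0, 220) = 5
  i=1: min(5*3^1, 220) = 15
  i=2: min(5*3^2, 220) = 45
  i=3: min(5*3^3, 220) = 135
  i=4: min(5*3^4, 220) = 220
  i=5: min(5*3^5, 220) = 220
  i=6: min(5*3^6, 220) = 220

Answer: 5 15 45 135 220 220 220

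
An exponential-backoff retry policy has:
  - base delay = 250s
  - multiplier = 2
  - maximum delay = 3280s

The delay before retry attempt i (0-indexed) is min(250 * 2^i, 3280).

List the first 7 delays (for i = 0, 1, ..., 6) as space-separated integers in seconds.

Computing each delay:
  i=0: min(250*2^0, 3280) = 250
  i=1: min(250*2^1, 3280) = 500
  i=2: min(250*2^2, 3280) = 1000
  i=3: min(250*2^3, 3280) = 2000
  i=4: min(250*2^4, 3280) = 3280
  i=5: min(250*2^5, 3280) = 3280
  i=6: min(250*2^6, 3280) = 3280

Answer: 250 500 1000 2000 3280 3280 3280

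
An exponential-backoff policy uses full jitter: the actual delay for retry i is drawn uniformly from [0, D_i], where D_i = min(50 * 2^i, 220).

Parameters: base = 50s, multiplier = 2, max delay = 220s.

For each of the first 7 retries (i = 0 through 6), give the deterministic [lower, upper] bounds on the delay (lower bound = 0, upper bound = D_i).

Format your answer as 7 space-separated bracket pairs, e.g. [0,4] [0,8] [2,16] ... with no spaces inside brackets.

Computing bounds per retry:
  i=0: D_i=min(50*2^0,220)=50, bounds=[0,50]
  i=1: D_i=min(50*2^1,220)=100, bounds=[0,100]
  i=2: D_i=min(50*2^2,220)=200, bounds=[0,200]
  i=3: D_i=min(50*2^3,220)=220, bounds=[0,220]
  i=4: D_i=min(50*2^4,220)=220, bounds=[0,220]
  i=5: D_i=min(50*2^5,220)=220, bounds=[0,220]
  i=6: D_i=min(50*2^6,220)=220, bounds=[0,220]

Answer: [0,50] [0,100] [0,200] [0,220] [0,220] [0,220] [0,220]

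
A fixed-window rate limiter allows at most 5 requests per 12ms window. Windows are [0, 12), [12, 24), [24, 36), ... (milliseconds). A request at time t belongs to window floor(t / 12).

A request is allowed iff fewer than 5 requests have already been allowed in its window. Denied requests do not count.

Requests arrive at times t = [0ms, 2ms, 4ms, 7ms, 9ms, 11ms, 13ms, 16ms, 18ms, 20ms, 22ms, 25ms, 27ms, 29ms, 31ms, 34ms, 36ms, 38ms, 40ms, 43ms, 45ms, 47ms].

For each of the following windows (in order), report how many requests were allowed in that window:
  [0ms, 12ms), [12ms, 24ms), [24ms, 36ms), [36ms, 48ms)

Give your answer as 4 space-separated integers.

Answer: 5 5 5 5

Derivation:
Processing requests:
  req#1 t=0ms (window 0): ALLOW
  req#2 t=2ms (window 0): ALLOW
  req#3 t=4ms (window 0): ALLOW
  req#4 t=7ms (window 0): ALLOW
  req#5 t=9ms (window 0): ALLOW
  req#6 t=11ms (window 0): DENY
  req#7 t=13ms (window 1): ALLOW
  req#8 t=16ms (window 1): ALLOW
  req#9 t=18ms (window 1): ALLOW
  req#10 t=20ms (window 1): ALLOW
  req#11 t=22ms (window 1): ALLOW
  req#12 t=25ms (window 2): ALLOW
  req#13 t=27ms (window 2): ALLOW
  req#14 t=29ms (window 2): ALLOW
  req#15 t=31ms (window 2): ALLOW
  req#16 t=34ms (window 2): ALLOW
  req#17 t=36ms (window 3): ALLOW
  req#18 t=38ms (window 3): ALLOW
  req#19 t=40ms (window 3): ALLOW
  req#20 t=43ms (window 3): ALLOW
  req#21 t=45ms (window 3): ALLOW
  req#22 t=47ms (window 3): DENY

Allowed counts by window: 5 5 5 5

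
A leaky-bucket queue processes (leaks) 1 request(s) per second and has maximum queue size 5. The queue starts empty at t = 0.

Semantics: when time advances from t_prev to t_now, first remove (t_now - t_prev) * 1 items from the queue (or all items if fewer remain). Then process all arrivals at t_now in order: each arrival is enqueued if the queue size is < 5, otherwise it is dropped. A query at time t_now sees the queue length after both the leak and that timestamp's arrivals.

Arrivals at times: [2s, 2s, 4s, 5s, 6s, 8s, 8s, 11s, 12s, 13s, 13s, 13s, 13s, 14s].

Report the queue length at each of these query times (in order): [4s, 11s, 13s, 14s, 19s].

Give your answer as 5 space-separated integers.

Answer: 1 1 4 4 0

Derivation:
Queue lengths at query times:
  query t=4s: backlog = 1
  query t=11s: backlog = 1
  query t=13s: backlog = 4
  query t=14s: backlog = 4
  query t=19s: backlog = 0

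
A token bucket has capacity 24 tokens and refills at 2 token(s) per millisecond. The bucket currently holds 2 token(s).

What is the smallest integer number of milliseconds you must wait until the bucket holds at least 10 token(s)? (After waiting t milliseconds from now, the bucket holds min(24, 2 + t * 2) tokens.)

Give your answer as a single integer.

Need 2 + t * 2 >= 10, so t >= 8/2.
Smallest integer t = ceil(8/2) = 4.

Answer: 4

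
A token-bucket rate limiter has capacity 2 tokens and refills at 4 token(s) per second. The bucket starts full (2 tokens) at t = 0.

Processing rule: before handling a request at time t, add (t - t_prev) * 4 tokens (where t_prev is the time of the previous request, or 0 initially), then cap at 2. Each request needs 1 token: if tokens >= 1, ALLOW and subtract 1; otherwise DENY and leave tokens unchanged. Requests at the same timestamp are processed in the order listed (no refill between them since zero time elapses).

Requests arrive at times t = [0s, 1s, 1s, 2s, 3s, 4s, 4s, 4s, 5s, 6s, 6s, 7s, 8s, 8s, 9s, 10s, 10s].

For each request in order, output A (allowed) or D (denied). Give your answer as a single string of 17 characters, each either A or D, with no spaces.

Answer: AAAAAAADAAAAAAAAA

Derivation:
Simulating step by step:
  req#1 t=0s: ALLOW
  req#2 t=1s: ALLOW
  req#3 t=1s: ALLOW
  req#4 t=2s: ALLOW
  req#5 t=3s: ALLOW
  req#6 t=4s: ALLOW
  req#7 t=4s: ALLOW
  req#8 t=4s: DENY
  req#9 t=5s: ALLOW
  req#10 t=6s: ALLOW
  req#11 t=6s: ALLOW
  req#12 t=7s: ALLOW
  req#13 t=8s: ALLOW
  req#14 t=8s: ALLOW
  req#15 t=9s: ALLOW
  req#16 t=10s: ALLOW
  req#17 t=10s: ALLOW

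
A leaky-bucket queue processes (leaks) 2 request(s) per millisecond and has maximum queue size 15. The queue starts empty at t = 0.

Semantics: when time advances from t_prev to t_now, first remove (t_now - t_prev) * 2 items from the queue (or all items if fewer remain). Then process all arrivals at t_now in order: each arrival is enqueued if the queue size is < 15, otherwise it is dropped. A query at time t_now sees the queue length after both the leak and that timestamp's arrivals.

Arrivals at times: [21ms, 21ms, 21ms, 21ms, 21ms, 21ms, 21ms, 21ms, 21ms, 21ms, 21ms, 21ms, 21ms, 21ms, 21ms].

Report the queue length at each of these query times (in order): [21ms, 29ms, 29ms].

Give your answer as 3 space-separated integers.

Answer: 15 0 0

Derivation:
Queue lengths at query times:
  query t=21ms: backlog = 15
  query t=29ms: backlog = 0
  query t=29ms: backlog = 0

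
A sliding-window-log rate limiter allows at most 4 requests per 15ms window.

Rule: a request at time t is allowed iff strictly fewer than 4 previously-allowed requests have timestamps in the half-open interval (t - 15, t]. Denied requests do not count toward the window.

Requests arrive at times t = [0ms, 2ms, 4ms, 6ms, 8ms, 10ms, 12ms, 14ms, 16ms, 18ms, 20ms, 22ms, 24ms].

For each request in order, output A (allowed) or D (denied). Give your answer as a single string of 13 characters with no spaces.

Tracking allowed requests in the window:
  req#1 t=0ms: ALLOW
  req#2 t=2ms: ALLOW
  req#3 t=4ms: ALLOW
  req#4 t=6ms: ALLOW
  req#5 t=8ms: DENY
  req#6 t=10ms: DENY
  req#7 t=12ms: DENY
  req#8 t=14ms: DENY
  req#9 t=16ms: ALLOW
  req#10 t=18ms: ALLOW
  req#11 t=20ms: ALLOW
  req#12 t=22ms: ALLOW
  req#13 t=24ms: DENY

Answer: AAAADDDDAAAAD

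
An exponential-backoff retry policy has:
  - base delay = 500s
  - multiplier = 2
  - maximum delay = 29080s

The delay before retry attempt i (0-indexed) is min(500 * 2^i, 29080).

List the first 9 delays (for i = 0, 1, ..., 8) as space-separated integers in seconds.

Answer: 500 1000 2000 4000 8000 16000 29080 29080 29080

Derivation:
Computing each delay:
  i=0: min(500*2^0, 29080) = 500
  i=1: min(500*2^1, 29080) = 1000
  i=2: min(500*2^2, 29080) = 2000
  i=3: min(500*2^3, 29080) = 4000
  i=4: min(500*2^4, 29080) = 8000
  i=5: min(500*2^5, 29080) = 16000
  i=6: min(500*2^6, 29080) = 29080
  i=7: min(500*2^7, 29080) = 29080
  i=8: min(500*2^8, 29080) = 29080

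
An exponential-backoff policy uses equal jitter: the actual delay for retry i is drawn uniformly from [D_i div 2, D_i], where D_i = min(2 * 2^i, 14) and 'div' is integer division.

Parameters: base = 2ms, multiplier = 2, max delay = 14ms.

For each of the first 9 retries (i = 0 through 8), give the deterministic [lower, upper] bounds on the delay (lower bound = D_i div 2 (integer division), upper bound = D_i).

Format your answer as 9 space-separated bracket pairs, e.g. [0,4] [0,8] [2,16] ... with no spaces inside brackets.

Answer: [1,2] [2,4] [4,8] [7,14] [7,14] [7,14] [7,14] [7,14] [7,14]

Derivation:
Computing bounds per retry:
  i=0: D_i=min(2*2^0,14)=2, bounds=[1,2]
  i=1: D_i=min(2*2^1,14)=4, bounds=[2,4]
  i=2: D_i=min(2*2^2,14)=8, bounds=[4,8]
  i=3: D_i=min(2*2^3,14)=14, bounds=[7,14]
  i=4: D_i=min(2*2^4,14)=14, bounds=[7,14]
  i=5: D_i=min(2*2^5,14)=14, bounds=[7,14]
  i=6: D_i=min(2*2^6,14)=14, bounds=[7,14]
  i=7: D_i=min(2*2^7,14)=14, bounds=[7,14]
  i=8: D_i=min(2*2^8,14)=14, bounds=[7,14]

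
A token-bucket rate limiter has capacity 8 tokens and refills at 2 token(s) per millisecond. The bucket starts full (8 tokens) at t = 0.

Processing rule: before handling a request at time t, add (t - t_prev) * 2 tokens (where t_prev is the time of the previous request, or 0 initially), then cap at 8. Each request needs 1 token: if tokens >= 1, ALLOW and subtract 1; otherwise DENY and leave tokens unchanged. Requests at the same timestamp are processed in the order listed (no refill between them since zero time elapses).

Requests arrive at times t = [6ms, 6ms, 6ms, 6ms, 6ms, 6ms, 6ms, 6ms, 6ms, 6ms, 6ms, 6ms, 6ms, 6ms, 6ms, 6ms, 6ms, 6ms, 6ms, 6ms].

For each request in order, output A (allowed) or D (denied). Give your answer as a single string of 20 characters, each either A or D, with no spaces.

Simulating step by step:
  req#1 t=6ms: ALLOW
  req#2 t=6ms: ALLOW
  req#3 t=6ms: ALLOW
  req#4 t=6ms: ALLOW
  req#5 t=6ms: ALLOW
  req#6 t=6ms: ALLOW
  req#7 t=6ms: ALLOW
  req#8 t=6ms: ALLOW
  req#9 t=6ms: DENY
  req#10 t=6ms: DENY
  req#11 t=6ms: DENY
  req#12 t=6ms: DENY
  req#13 t=6ms: DENY
  req#14 t=6ms: DENY
  req#15 t=6ms: DENY
  req#16 t=6ms: DENY
  req#17 t=6ms: DENY
  req#18 t=6ms: DENY
  req#19 t=6ms: DENY
  req#20 t=6ms: DENY

Answer: AAAAAAAADDDDDDDDDDDD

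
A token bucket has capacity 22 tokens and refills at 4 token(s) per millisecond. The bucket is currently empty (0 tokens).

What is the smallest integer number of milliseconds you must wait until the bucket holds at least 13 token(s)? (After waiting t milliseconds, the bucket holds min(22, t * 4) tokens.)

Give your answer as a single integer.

Need t * 4 >= 13, so t >= 13/4.
Smallest integer t = ceil(13/4) = 4.

Answer: 4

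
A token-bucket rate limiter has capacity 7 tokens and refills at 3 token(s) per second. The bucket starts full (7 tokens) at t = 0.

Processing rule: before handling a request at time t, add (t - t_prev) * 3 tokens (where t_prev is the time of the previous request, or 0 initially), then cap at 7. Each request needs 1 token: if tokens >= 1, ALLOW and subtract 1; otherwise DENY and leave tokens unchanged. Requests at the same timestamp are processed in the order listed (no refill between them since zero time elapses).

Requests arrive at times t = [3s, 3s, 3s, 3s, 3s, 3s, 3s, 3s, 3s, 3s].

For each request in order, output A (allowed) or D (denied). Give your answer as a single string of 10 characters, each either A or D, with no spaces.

Answer: AAAAAAADDD

Derivation:
Simulating step by step:
  req#1 t=3s: ALLOW
  req#2 t=3s: ALLOW
  req#3 t=3s: ALLOW
  req#4 t=3s: ALLOW
  req#5 t=3s: ALLOW
  req#6 t=3s: ALLOW
  req#7 t=3s: ALLOW
  req#8 t=3s: DENY
  req#9 t=3s: DENY
  req#10 t=3s: DENY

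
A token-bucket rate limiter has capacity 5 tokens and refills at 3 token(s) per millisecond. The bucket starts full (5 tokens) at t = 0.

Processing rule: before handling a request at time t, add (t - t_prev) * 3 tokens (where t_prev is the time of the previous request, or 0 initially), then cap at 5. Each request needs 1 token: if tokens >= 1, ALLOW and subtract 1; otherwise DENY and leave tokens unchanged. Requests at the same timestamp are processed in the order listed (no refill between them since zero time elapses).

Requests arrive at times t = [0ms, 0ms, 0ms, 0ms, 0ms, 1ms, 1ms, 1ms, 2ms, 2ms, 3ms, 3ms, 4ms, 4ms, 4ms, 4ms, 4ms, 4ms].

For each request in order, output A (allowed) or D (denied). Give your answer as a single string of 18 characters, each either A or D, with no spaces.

Answer: AAAAAAAAAAAAAAAAAD

Derivation:
Simulating step by step:
  req#1 t=0ms: ALLOW
  req#2 t=0ms: ALLOW
  req#3 t=0ms: ALLOW
  req#4 t=0ms: ALLOW
  req#5 t=0ms: ALLOW
  req#6 t=1ms: ALLOW
  req#7 t=1ms: ALLOW
  req#8 t=1ms: ALLOW
  req#9 t=2ms: ALLOW
  req#10 t=2ms: ALLOW
  req#11 t=3ms: ALLOW
  req#12 t=3ms: ALLOW
  req#13 t=4ms: ALLOW
  req#14 t=4ms: ALLOW
  req#15 t=4ms: ALLOW
  req#16 t=4ms: ALLOW
  req#17 t=4ms: ALLOW
  req#18 t=4ms: DENY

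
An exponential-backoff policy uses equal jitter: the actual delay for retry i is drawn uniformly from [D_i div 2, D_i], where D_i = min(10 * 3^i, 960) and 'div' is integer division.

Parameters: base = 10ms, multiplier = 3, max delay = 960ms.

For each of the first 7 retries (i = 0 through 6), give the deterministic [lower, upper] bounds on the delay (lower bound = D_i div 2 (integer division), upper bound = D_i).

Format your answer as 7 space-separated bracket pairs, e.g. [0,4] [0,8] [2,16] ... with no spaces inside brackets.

Answer: [5,10] [15,30] [45,90] [135,270] [405,810] [480,960] [480,960]

Derivation:
Computing bounds per retry:
  i=0: D_i=min(10*3^0,960)=10, bounds=[5,10]
  i=1: D_i=min(10*3^1,960)=30, bounds=[15,30]
  i=2: D_i=min(10*3^2,960)=90, bounds=[45,90]
  i=3: D_i=min(10*3^3,960)=270, bounds=[135,270]
  i=4: D_i=min(10*3^4,960)=810, bounds=[405,810]
  i=5: D_i=min(10*3^5,960)=960, bounds=[480,960]
  i=6: D_i=min(10*3^6,960)=960, bounds=[480,960]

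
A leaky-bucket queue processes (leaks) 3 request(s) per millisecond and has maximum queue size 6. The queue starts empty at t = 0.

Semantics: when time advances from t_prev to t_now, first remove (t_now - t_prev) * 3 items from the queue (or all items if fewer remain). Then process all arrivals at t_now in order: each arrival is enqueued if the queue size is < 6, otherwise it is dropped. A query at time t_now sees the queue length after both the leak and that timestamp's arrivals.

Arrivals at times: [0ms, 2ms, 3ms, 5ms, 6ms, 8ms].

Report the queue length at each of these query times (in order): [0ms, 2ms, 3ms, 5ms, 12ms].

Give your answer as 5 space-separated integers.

Queue lengths at query times:
  query t=0ms: backlog = 1
  query t=2ms: backlog = 1
  query t=3ms: backlog = 1
  query t=5ms: backlog = 1
  query t=12ms: backlog = 0

Answer: 1 1 1 1 0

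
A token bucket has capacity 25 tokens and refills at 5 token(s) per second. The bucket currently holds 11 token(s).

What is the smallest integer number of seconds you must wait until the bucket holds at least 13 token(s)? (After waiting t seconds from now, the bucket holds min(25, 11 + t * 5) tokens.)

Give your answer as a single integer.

Answer: 1

Derivation:
Need 11 + t * 5 >= 13, so t >= 2/5.
Smallest integer t = ceil(2/5) = 1.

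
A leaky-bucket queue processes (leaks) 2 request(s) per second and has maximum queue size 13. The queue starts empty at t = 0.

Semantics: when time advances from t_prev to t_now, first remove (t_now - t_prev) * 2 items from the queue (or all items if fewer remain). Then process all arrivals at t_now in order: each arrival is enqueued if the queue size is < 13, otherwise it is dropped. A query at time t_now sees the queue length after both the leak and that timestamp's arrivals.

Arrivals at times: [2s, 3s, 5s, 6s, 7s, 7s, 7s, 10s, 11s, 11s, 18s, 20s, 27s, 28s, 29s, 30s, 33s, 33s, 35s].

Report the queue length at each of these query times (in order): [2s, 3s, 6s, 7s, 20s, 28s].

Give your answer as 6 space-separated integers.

Answer: 1 1 1 3 1 1

Derivation:
Queue lengths at query times:
  query t=2s: backlog = 1
  query t=3s: backlog = 1
  query t=6s: backlog = 1
  query t=7s: backlog = 3
  query t=20s: backlog = 1
  query t=28s: backlog = 1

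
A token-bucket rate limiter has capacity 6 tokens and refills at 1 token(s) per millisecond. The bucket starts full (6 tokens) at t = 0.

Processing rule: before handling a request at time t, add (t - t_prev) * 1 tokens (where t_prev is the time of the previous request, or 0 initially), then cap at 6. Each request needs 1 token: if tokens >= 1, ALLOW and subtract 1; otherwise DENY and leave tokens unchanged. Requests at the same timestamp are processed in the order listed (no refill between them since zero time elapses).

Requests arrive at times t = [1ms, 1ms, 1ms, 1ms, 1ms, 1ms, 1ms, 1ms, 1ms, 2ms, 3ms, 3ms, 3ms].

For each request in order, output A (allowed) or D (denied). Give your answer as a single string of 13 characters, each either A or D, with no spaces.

Answer: AAAAAADDDAADD

Derivation:
Simulating step by step:
  req#1 t=1ms: ALLOW
  req#2 t=1ms: ALLOW
  req#3 t=1ms: ALLOW
  req#4 t=1ms: ALLOW
  req#5 t=1ms: ALLOW
  req#6 t=1ms: ALLOW
  req#7 t=1ms: DENY
  req#8 t=1ms: DENY
  req#9 t=1ms: DENY
  req#10 t=2ms: ALLOW
  req#11 t=3ms: ALLOW
  req#12 t=3ms: DENY
  req#13 t=3ms: DENY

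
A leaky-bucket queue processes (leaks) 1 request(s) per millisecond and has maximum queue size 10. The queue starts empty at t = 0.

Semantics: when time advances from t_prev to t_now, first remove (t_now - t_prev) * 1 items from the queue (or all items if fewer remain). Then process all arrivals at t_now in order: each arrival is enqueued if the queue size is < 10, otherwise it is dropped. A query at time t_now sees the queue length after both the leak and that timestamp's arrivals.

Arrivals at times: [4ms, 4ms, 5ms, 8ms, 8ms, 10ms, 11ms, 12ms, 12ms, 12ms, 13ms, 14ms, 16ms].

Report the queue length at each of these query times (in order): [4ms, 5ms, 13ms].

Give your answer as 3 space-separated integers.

Queue lengths at query times:
  query t=4ms: backlog = 2
  query t=5ms: backlog = 2
  query t=13ms: backlog = 3

Answer: 2 2 3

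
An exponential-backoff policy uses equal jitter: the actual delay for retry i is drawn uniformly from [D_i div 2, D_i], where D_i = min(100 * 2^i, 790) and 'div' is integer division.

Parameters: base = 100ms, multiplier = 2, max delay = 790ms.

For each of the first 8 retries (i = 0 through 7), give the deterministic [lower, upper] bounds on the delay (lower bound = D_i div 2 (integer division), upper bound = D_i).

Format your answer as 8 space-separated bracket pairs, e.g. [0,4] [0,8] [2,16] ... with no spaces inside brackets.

Answer: [50,100] [100,200] [200,400] [395,790] [395,790] [395,790] [395,790] [395,790]

Derivation:
Computing bounds per retry:
  i=0: D_i=min(100*2^0,790)=100, bounds=[50,100]
  i=1: D_i=min(100*2^1,790)=200, bounds=[100,200]
  i=2: D_i=min(100*2^2,790)=400, bounds=[200,400]
  i=3: D_i=min(100*2^3,790)=790, bounds=[395,790]
  i=4: D_i=min(100*2^4,790)=790, bounds=[395,790]
  i=5: D_i=min(100*2^5,790)=790, bounds=[395,790]
  i=6: D_i=min(100*2^6,790)=790, bounds=[395,790]
  i=7: D_i=min(100*2^7,790)=790, bounds=[395,790]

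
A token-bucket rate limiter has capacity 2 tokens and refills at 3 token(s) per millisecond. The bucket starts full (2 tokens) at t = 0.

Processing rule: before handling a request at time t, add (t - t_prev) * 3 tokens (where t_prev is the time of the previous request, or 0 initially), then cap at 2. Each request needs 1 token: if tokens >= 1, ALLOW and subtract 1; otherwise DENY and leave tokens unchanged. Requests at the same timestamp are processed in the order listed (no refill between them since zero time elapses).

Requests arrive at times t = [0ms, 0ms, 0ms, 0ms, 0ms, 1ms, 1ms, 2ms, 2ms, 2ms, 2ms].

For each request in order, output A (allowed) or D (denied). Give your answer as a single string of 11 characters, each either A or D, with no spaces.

Answer: AADDDAAAADD

Derivation:
Simulating step by step:
  req#1 t=0ms: ALLOW
  req#2 t=0ms: ALLOW
  req#3 t=0ms: DENY
  req#4 t=0ms: DENY
  req#5 t=0ms: DENY
  req#6 t=1ms: ALLOW
  req#7 t=1ms: ALLOW
  req#8 t=2ms: ALLOW
  req#9 t=2ms: ALLOW
  req#10 t=2ms: DENY
  req#11 t=2ms: DENY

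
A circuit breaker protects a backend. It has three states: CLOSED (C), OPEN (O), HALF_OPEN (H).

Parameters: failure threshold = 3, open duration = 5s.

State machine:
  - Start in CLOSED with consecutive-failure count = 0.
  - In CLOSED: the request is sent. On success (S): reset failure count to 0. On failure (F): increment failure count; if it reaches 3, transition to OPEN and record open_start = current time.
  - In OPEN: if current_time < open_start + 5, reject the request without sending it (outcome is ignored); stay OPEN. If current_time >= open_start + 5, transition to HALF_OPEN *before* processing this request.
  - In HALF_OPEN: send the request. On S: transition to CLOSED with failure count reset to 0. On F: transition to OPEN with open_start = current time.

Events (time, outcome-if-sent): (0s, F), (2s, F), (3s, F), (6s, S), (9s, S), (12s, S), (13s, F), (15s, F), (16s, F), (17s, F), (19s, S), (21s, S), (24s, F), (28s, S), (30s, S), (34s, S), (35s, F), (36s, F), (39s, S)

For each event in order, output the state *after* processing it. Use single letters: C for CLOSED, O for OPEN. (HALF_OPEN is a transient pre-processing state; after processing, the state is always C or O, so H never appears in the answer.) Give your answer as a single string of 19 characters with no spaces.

State after each event:
  event#1 t=0s outcome=F: state=CLOSED
  event#2 t=2s outcome=F: state=CLOSED
  event#3 t=3s outcome=F: state=OPEN
  event#4 t=6s outcome=S: state=OPEN
  event#5 t=9s outcome=S: state=CLOSED
  event#6 t=12s outcome=S: state=CLOSED
  event#7 t=13s outcome=F: state=CLOSED
  event#8 t=15s outcome=F: state=CLOSED
  event#9 t=16s outcome=F: state=OPEN
  event#10 t=17s outcome=F: state=OPEN
  event#11 t=19s outcome=S: state=OPEN
  event#12 t=21s outcome=S: state=CLOSED
  event#13 t=24s outcome=F: state=CLOSED
  event#14 t=28s outcome=S: state=CLOSED
  event#15 t=30s outcome=S: state=CLOSED
  event#16 t=34s outcome=S: state=CLOSED
  event#17 t=35s outcome=F: state=CLOSED
  event#18 t=36s outcome=F: state=CLOSED
  event#19 t=39s outcome=S: state=CLOSED

Answer: CCOOCCCCOOOCCCCCCCC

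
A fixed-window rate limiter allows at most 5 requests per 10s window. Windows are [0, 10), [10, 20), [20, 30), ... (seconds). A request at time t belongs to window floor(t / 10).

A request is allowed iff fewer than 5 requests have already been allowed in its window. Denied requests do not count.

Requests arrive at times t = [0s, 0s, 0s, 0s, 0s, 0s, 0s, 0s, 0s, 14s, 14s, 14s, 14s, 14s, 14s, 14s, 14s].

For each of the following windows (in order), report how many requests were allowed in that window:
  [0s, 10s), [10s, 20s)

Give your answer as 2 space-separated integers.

Processing requests:
  req#1 t=0s (window 0): ALLOW
  req#2 t=0s (window 0): ALLOW
  req#3 t=0s (window 0): ALLOW
  req#4 t=0s (window 0): ALLOW
  req#5 t=0s (window 0): ALLOW
  req#6 t=0s (window 0): DENY
  req#7 t=0s (window 0): DENY
  req#8 t=0s (window 0): DENY
  req#9 t=0s (window 0): DENY
  req#10 t=14s (window 1): ALLOW
  req#11 t=14s (window 1): ALLOW
  req#12 t=14s (window 1): ALLOW
  req#13 t=14s (window 1): ALLOW
  req#14 t=14s (window 1): ALLOW
  req#15 t=14s (window 1): DENY
  req#16 t=14s (window 1): DENY
  req#17 t=14s (window 1): DENY

Allowed counts by window: 5 5

Answer: 5 5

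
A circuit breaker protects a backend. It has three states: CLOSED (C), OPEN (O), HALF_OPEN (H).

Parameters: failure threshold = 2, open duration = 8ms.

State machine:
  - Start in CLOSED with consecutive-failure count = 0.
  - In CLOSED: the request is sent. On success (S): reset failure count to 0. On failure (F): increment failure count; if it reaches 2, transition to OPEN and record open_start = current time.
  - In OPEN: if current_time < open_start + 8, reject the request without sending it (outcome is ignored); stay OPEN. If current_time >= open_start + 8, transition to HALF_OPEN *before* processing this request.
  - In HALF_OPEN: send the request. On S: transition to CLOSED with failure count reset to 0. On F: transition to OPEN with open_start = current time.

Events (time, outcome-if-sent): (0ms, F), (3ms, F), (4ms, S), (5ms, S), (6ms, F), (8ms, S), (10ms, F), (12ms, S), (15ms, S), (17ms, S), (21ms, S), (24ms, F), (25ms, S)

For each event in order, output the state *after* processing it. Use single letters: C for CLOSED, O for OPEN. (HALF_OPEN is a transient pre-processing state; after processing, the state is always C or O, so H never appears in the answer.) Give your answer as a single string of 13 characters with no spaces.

Answer: COOOOOOCCCCCC

Derivation:
State after each event:
  event#1 t=0ms outcome=F: state=CLOSED
  event#2 t=3ms outcome=F: state=OPEN
  event#3 t=4ms outcome=S: state=OPEN
  event#4 t=5ms outcome=S: state=OPEN
  event#5 t=6ms outcome=F: state=OPEN
  event#6 t=8ms outcome=S: state=OPEN
  event#7 t=10ms outcome=F: state=OPEN
  event#8 t=12ms outcome=S: state=CLOSED
  event#9 t=15ms outcome=S: state=CLOSED
  event#10 t=17ms outcome=S: state=CLOSED
  event#11 t=21ms outcome=S: state=CLOSED
  event#12 t=24ms outcome=F: state=CLOSED
  event#13 t=25ms outcome=S: state=CLOSED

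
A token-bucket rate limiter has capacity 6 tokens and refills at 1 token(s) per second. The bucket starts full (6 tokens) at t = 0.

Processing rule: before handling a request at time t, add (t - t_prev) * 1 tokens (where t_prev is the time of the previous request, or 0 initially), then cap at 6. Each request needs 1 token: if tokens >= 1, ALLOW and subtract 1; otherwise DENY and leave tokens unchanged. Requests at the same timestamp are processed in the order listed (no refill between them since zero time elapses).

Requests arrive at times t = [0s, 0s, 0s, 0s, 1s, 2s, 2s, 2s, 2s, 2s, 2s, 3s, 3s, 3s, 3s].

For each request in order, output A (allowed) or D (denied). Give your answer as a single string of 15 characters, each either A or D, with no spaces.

Answer: AAAAAAAADDDADDD

Derivation:
Simulating step by step:
  req#1 t=0s: ALLOW
  req#2 t=0s: ALLOW
  req#3 t=0s: ALLOW
  req#4 t=0s: ALLOW
  req#5 t=1s: ALLOW
  req#6 t=2s: ALLOW
  req#7 t=2s: ALLOW
  req#8 t=2s: ALLOW
  req#9 t=2s: DENY
  req#10 t=2s: DENY
  req#11 t=2s: DENY
  req#12 t=3s: ALLOW
  req#13 t=3s: DENY
  req#14 t=3s: DENY
  req#15 t=3s: DENY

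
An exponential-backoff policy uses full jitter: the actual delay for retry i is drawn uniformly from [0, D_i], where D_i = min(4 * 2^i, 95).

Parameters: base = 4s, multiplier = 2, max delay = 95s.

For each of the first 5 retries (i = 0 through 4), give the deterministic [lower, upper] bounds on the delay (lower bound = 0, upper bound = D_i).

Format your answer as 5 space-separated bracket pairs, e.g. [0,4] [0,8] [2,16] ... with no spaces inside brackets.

Answer: [0,4] [0,8] [0,16] [0,32] [0,64]

Derivation:
Computing bounds per retry:
  i=0: D_i=min(4*2^0,95)=4, bounds=[0,4]
  i=1: D_i=min(4*2^1,95)=8, bounds=[0,8]
  i=2: D_i=min(4*2^2,95)=16, bounds=[0,16]
  i=3: D_i=min(4*2^3,95)=32, bounds=[0,32]
  i=4: D_i=min(4*2^4,95)=64, bounds=[0,64]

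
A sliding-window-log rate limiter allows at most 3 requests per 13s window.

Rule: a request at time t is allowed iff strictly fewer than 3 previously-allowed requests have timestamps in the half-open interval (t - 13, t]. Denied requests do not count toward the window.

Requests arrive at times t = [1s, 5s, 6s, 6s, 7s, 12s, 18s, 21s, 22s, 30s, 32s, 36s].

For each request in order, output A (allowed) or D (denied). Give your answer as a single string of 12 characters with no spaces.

Answer: AAADDDAAADAA

Derivation:
Tracking allowed requests in the window:
  req#1 t=1s: ALLOW
  req#2 t=5s: ALLOW
  req#3 t=6s: ALLOW
  req#4 t=6s: DENY
  req#5 t=7s: DENY
  req#6 t=12s: DENY
  req#7 t=18s: ALLOW
  req#8 t=21s: ALLOW
  req#9 t=22s: ALLOW
  req#10 t=30s: DENY
  req#11 t=32s: ALLOW
  req#12 t=36s: ALLOW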